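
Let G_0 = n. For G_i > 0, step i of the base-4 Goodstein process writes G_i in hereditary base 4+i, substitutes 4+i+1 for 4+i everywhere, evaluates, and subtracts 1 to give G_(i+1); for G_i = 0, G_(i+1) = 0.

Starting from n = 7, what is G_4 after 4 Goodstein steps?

7

base 4: 7 = 4 + 3; at 5: 5 + 3 = 8; next = 7
base 5: 7 = 5 + 2; at 6: 6 + 2 = 8; next = 7
base 6: 7 = 6 + 1; at 7: 7 + 1 = 8; next = 7
base 7: 7 = 7; at 8: 8 = 8; next = 7
base 8: 7 = 7; at 9: 7 = 7; next = 6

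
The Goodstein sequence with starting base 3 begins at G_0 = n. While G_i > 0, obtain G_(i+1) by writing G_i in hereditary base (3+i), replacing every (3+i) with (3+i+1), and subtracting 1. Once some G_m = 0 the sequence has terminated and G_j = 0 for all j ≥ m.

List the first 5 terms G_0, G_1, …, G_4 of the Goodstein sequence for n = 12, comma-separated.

12, 19, 27, 37, 49

base 3: 12 = 3^2 + 3; at 4: 4^2 + 4 = 20; next = 19
base 4: 19 = 4^2 + 3; at 5: 5^2 + 3 = 28; next = 27
base 5: 27 = 5^2 + 2; at 6: 6^2 + 2 = 38; next = 37
base 6: 37 = 6^2 + 1; at 7: 7^2 + 1 = 50; next = 49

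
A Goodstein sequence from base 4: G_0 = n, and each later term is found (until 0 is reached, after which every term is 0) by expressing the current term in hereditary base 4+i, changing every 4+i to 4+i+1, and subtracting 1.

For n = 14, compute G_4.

21

base 4: 14 = 3·4 + 2; at 5: 3·5 + 2 = 17; next = 16
base 5: 16 = 3·5 + 1; at 6: 3·6 + 1 = 19; next = 18
base 6: 18 = 3·6; at 7: 3·7 = 21; next = 20
base 7: 20 = 2·7 + 6; at 8: 2·8 + 6 = 22; next = 21
base 8: 21 = 2·8 + 5; at 9: 2·9 + 5 = 23; next = 22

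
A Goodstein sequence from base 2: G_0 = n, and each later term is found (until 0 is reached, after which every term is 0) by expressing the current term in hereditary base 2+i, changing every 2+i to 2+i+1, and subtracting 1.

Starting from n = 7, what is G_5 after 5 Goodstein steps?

7 —HB2→ 2^2 + 2 + 1 —bump→ 3^3 + 3 + 1 = 31 —(−1)→ 30
30 —HB3→ 3^3 + 3 —bump→ 4^4 + 4 = 260 —(−1)→ 259
259 —HB4→ 4^4 + 3 —bump→ 5^5 + 3 = 3128 —(−1)→ 3127
3127 —HB5→ 5^5 + 2 —bump→ 6^6 + 2 = 46658 —(−1)→ 46657
46657 —HB6→ 6^6 + 1 —bump→ 7^7 + 1 = 823544 —(−1)→ 823543
823543 —HB7→ 7^7 —bump→ 8^8 = 16777216 —(−1)→ 16777215

823543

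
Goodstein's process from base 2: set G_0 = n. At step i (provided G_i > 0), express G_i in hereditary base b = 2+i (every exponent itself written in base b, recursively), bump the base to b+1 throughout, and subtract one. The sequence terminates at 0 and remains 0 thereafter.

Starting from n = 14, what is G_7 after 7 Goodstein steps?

14 —HB2→ 2^(2 + 1) + 2^2 + 2 —bump→ 3^(3 + 1) + 3^3 + 3 = 111 —(−1)→ 110
110 —HB3→ 3^(3 + 1) + 3^3 + 2 —bump→ 4^(4 + 1) + 4^4 + 2 = 1282 —(−1)→ 1281
1281 —HB4→ 4^(4 + 1) + 4^4 + 1 —bump→ 5^(5 + 1) + 5^5 + 1 = 18751 —(−1)→ 18750
18750 —HB5→ 5^(5 + 1) + 5^5 —bump→ 6^(6 + 1) + 6^6 = 326592 —(−1)→ 326591
326591 —HB6→ 6^(6 + 1) + 5·6^5 + 5·6^4 + 5·6^3 + 5·6^2 + 5·6 + 5 —bump→ 7^(7 + 1) + 5·7^5 + 5·7^4 + 5·7^3 + 5·7^2 + 5·7 + 5 = 5862841 —(−1)→ 5862840
5862840 —HB7→ 7^(7 + 1) + 5·7^5 + 5·7^4 + 5·7^3 + 5·7^2 + 5·7 + 4 —bump→ 8^(8 + 1) + 5·8^5 + 5·8^4 + 5·8^3 + 5·8^2 + 5·8 + 4 = 134404972 —(−1)→ 134404971
134404971 —HB8→ 8^(8 + 1) + 5·8^5 + 5·8^4 + 5·8^3 + 5·8^2 + 5·8 + 3 —bump→ 9^(9 + 1) + 5·9^5 + 5·9^4 + 5·9^3 + 5·9^2 + 5·9 + 3 = 3487116549 —(−1)→ 3487116548

3487116548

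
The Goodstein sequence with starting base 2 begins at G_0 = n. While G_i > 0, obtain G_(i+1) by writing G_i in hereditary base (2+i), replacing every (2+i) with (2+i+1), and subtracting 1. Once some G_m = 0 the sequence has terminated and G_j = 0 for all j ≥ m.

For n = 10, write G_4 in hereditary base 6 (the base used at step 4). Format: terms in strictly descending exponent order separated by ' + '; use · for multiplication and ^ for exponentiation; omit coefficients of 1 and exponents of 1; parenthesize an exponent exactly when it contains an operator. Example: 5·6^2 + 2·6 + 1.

(0) 10|_2 = 2^(2 + 1) + 2 ↦ 3^(3 + 1) + 3|_3 = 84 ⇒ 83
(1) 83|_3 = 3^(3 + 1) + 2 ↦ 4^(4 + 1) + 2|_4 = 1026 ⇒ 1025
(2) 1025|_4 = 4^(4 + 1) + 1 ↦ 5^(5 + 1) + 1|_5 = 15626 ⇒ 15625
(3) 15625|_5 = 5^(5 + 1) ↦ 6^(6 + 1)|_6 = 279936 ⇒ 279935
(4) 279935|_6 = 5·6^6 + 5·6^5 + 5·6^4 + 5·6^3 + 5·6^2 + 5·6 + 5 ↦ 5·7^7 + 5·7^5 + 5·7^4 + 5·7^3 + 5·7^2 + 5·7 + 5|_7 = 4215755 ⇒ 4215754

5·6^6 + 5·6^5 + 5·6^4 + 5·6^3 + 5·6^2 + 5·6 + 5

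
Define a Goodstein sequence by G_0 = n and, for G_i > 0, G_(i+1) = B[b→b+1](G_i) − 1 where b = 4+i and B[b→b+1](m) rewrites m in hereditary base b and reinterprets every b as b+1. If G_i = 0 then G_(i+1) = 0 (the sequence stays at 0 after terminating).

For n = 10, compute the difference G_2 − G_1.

step 0: 10 = 2·4 + 2; sub 5 for 4: 2·5 + 2; = 12; G_1 = 12−1 = 11
step 1: 11 = 2·5 + 1; sub 6 for 5: 2·6 + 1; = 13; G_2 = 13−1 = 12

1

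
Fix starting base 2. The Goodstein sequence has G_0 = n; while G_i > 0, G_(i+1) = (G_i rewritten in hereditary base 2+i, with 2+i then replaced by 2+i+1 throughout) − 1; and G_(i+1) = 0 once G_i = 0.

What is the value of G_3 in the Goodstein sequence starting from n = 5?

467

base 2: 5 = 2^2 + 1; at 3: 3^3 + 1 = 28; next = 27
base 3: 27 = 3^3; at 4: 4^4 = 256; next = 255
base 4: 255 = 3·4^3 + 3·4^2 + 3·4 + 3; at 5: 3·5^3 + 3·5^2 + 3·5 + 3 = 468; next = 467
base 5: 467 = 3·5^3 + 3·5^2 + 3·5 + 2; at 6: 3·6^3 + 3·6^2 + 3·6 + 2 = 776; next = 775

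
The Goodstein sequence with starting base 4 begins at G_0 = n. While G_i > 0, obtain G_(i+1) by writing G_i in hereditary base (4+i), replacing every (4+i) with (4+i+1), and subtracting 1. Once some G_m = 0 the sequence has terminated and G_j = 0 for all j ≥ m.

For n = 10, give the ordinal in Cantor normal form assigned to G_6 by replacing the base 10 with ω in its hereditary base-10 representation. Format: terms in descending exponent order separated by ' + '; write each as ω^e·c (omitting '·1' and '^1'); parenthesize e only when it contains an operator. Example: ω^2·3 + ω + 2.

G_0=10  [base 4] 2·4 + 2  →[4↦5]→  2·5 + 2 = 12  −1 ⇒ G_1=11
G_1=11  [base 5] 2·5 + 1  →[5↦6]→  2·6 + 1 = 13  −1 ⇒ G_2=12
G_2=12  [base 6] 2·6  →[6↦7]→  2·7 = 14  −1 ⇒ G_3=13
G_3=13  [base 7] 7 + 6  →[7↦8]→  8 + 6 = 14  −1 ⇒ G_4=13
G_4=13  [base 8] 8 + 5  →[8↦9]→  9 + 5 = 14  −1 ⇒ G_5=13
G_5=13  [base 9] 9 + 4  →[9↦10]→  10 + 4 = 14  −1 ⇒ G_6=13
G_6=13  [base 10] 10 + 3  →[10↦11]→  11 + 3 = 14  −1 ⇒ G_7=13

ω + 3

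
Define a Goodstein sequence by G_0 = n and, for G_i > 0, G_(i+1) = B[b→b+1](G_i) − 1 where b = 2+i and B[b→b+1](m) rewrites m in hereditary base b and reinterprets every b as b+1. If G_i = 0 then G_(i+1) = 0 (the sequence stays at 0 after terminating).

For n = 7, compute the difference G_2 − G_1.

229

7 —HB2→ 2^2 + 2 + 1 —bump→ 3^3 + 3 + 1 = 31 —(−1)→ 30
30 —HB3→ 3^3 + 3 —bump→ 4^4 + 4 = 260 —(−1)→ 259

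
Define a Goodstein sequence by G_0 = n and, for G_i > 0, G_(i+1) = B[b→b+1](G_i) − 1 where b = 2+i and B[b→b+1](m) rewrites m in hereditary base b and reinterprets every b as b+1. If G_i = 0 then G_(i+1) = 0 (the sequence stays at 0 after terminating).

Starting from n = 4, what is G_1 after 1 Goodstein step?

4 —HB2→ 2^2 —bump→ 3^3 = 27 —(−1)→ 26
26 —HB3→ 2·3^2 + 2·3 + 2 —bump→ 2·4^2 + 2·4 + 2 = 42 —(−1)→ 41

26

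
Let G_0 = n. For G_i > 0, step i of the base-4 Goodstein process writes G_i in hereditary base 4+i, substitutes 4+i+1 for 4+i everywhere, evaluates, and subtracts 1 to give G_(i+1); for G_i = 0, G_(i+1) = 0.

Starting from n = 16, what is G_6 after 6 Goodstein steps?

G_0 = 16. HB_4(16) = 4^2. Bump = 25. G_1 = 24.
G_1 = 24. HB_5(24) = 4·5 + 4. Bump = 28. G_2 = 27.
G_2 = 27. HB_6(27) = 4·6 + 3. Bump = 31. G_3 = 30.
G_3 = 30. HB_7(30) = 4·7 + 2. Bump = 34. G_4 = 33.
G_4 = 33. HB_8(33) = 4·8 + 1. Bump = 37. G_5 = 36.
G_5 = 36. HB_9(36) = 4·9. Bump = 40. G_6 = 39.
G_6 = 39. HB_10(39) = 3·10 + 9. Bump = 42. G_7 = 41.

39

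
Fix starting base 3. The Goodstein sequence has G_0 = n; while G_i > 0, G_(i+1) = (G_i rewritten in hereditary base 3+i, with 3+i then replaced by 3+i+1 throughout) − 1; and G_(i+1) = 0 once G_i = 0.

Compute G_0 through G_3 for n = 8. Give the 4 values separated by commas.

G_0=8  [base 3] 2·3 + 2  →[3↦4]→  2·4 + 2 = 10  −1 ⇒ G_1=9
G_1=9  [base 4] 2·4 + 1  →[4↦5]→  2·5 + 1 = 11  −1 ⇒ G_2=10
G_2=10  [base 5] 2·5  →[5↦6]→  2·6 = 12  −1 ⇒ G_3=11

8, 9, 10, 11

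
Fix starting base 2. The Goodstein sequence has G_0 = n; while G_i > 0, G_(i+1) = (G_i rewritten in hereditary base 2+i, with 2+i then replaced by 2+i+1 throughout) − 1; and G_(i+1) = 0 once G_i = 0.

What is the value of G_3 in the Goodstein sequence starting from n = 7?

i=0: 7 = 2^2 + 2 + 1 (b=2); 2→3: 3^3 + 3 + 1 = 31; 31−1 = 30
i=1: 30 = 3^3 + 3 (b=3); 3→4: 4^4 + 4 = 260; 260−1 = 259
i=2: 259 = 4^4 + 3 (b=4); 4→5: 5^5 + 3 = 3128; 3128−1 = 3127

3127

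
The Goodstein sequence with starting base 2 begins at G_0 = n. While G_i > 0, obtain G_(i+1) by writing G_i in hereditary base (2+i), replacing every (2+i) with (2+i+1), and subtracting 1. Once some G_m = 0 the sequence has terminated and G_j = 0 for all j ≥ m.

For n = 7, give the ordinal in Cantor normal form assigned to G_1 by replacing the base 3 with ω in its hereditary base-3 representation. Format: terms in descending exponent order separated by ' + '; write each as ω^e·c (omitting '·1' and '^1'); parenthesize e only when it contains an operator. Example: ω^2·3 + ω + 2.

ω^ω + ω

G_0 = 7. HB_2(7) = 2^2 + 2 + 1. Bump = 31. G_1 = 30.
G_1 = 30. HB_3(30) = 3^3 + 3. Bump = 260. G_2 = 259.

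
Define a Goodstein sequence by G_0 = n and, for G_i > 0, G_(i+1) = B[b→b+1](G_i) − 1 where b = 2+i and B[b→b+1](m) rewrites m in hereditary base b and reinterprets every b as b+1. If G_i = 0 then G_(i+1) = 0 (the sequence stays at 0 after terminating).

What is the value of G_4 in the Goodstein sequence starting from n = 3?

1

(0) 3|_2 = 2 + 1 ↦ 3 + 1|_3 = 4 ⇒ 3
(1) 3|_3 = 3 ↦ 4|_4 = 4 ⇒ 3
(2) 3|_4 = 3 ↦ 3|_5 = 3 ⇒ 2
(3) 2|_5 = 2 ↦ 2|_6 = 2 ⇒ 1
(4) 1|_6 = 1 ↦ 1|_7 = 1 ⇒ 0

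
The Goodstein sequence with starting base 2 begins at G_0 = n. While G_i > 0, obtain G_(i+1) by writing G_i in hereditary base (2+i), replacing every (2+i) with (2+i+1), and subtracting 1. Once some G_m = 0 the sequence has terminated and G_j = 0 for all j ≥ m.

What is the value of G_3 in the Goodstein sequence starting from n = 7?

3127

[0] 7 ≡ 2^2 + 2 + 1 (base 2). Lift 3: 31. −1: 30.
[1] 30 ≡ 3^3 + 3 (base 3). Lift 4: 260. −1: 259.
[2] 259 ≡ 4^4 + 3 (base 4). Lift 5: 3128. −1: 3127.
[3] 3127 ≡ 5^5 + 2 (base 5). Lift 6: 46658. −1: 46657.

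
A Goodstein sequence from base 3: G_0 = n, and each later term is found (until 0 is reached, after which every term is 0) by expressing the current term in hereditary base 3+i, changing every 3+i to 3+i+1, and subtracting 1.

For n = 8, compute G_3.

11

(0) 8|_3 = 2·3 + 2 ↦ 2·4 + 2|_4 = 10 ⇒ 9
(1) 9|_4 = 2·4 + 1 ↦ 2·5 + 1|_5 = 11 ⇒ 10
(2) 10|_5 = 2·5 ↦ 2·6|_6 = 12 ⇒ 11
(3) 11|_6 = 6 + 5 ↦ 7 + 5|_7 = 12 ⇒ 11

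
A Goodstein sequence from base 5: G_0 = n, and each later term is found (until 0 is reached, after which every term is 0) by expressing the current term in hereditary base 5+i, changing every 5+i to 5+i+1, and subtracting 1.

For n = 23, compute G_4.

35

[0] 23 ≡ 4·5 + 3 (base 5). Lift 6: 27. −1: 26.
[1] 26 ≡ 4·6 + 2 (base 6). Lift 7: 30. −1: 29.
[2] 29 ≡ 4·7 + 1 (base 7). Lift 8: 33. −1: 32.
[3] 32 ≡ 4·8 (base 8). Lift 9: 36. −1: 35.
[4] 35 ≡ 3·9 + 8 (base 9). Lift 10: 38. −1: 37.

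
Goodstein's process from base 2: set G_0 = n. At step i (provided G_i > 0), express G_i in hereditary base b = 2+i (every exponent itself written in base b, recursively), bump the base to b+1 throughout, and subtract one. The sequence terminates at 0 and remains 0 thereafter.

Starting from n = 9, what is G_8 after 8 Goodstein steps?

base 2: 9 = 2^(2 + 1) + 1; at 3: 3^(3 + 1) + 1 = 82; next = 81
base 3: 81 = 3^(3 + 1); at 4: 4^(4 + 1) = 1024; next = 1023
base 4: 1023 = 3·4^4 + 3·4^3 + 3·4^2 + 3·4 + 3; at 5: 3·5^5 + 3·5^3 + 3·5^2 + 3·5 + 3 = 9843; next = 9842
base 5: 9842 = 3·5^5 + 3·5^3 + 3·5^2 + 3·5 + 2; at 6: 3·6^6 + 3·6^3 + 3·6^2 + 3·6 + 2 = 140744; next = 140743
base 6: 140743 = 3·6^6 + 3·6^3 + 3·6^2 + 3·6 + 1; at 7: 3·7^7 + 3·7^3 + 3·7^2 + 3·7 + 1 = 2471827; next = 2471826
base 7: 2471826 = 3·7^7 + 3·7^3 + 3·7^2 + 3·7; at 8: 3·8^8 + 3·8^3 + 3·8^2 + 3·8 = 50333400; next = 50333399
base 8: 50333399 = 3·8^8 + 3·8^3 + 3·8^2 + 2·8 + 7; at 9: 3·9^9 + 3·9^3 + 3·9^2 + 2·9 + 7 = 1162263922; next = 1162263921
base 9: 1162263921 = 3·9^9 + 3·9^3 + 3·9^2 + 2·9 + 6; at 10: 3·10^10 + 3·10^3 + 3·10^2 + 2·10 + 6 = 30000003326; next = 30000003325

30000003325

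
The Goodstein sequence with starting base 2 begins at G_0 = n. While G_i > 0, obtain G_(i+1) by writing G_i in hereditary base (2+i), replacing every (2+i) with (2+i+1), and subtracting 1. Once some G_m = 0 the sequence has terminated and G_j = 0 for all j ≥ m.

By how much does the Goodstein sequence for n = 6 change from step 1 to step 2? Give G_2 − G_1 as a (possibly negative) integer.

228

(0) 6|_2 = 2^2 + 2 ↦ 3^3 + 3|_3 = 30 ⇒ 29
(1) 29|_3 = 3^3 + 2 ↦ 4^4 + 2|_4 = 258 ⇒ 257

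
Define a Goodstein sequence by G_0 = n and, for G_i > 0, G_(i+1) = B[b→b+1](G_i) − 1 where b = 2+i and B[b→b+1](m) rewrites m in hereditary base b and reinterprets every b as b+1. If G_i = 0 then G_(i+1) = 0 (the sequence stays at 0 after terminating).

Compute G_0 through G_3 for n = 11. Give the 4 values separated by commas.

11, 84, 1027, 15627

base 2: 11 = 2^(2 + 1) + 2 + 1; at 3: 3^(3 + 1) + 3 + 1 = 85; next = 84
base 3: 84 = 3^(3 + 1) + 3; at 4: 4^(4 + 1) + 4 = 1028; next = 1027
base 4: 1027 = 4^(4 + 1) + 3; at 5: 5^(5 + 1) + 3 = 15628; next = 15627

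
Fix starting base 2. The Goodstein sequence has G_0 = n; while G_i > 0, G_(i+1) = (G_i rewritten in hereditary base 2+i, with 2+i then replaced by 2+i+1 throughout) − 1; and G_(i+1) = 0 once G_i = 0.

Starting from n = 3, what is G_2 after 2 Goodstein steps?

G_0 = 3. HB_2(3) = 2 + 1. Bump = 4. G_1 = 3.
G_1 = 3. HB_3(3) = 3. Bump = 4. G_2 = 3.

3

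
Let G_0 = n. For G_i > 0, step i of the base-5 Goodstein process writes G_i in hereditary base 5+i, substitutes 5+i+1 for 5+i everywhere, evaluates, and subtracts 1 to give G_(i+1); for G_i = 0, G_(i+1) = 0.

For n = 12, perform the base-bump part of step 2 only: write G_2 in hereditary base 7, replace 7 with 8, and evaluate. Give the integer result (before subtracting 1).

16

G_0 = 12. HB_5(12) = 2·5 + 2. Bump = 14. G_1 = 13.
G_1 = 13. HB_6(13) = 2·6 + 1. Bump = 15. G_2 = 14.
G_2 = 14. HB_7(14) = 2·7. Bump = 16. G_3 = 15.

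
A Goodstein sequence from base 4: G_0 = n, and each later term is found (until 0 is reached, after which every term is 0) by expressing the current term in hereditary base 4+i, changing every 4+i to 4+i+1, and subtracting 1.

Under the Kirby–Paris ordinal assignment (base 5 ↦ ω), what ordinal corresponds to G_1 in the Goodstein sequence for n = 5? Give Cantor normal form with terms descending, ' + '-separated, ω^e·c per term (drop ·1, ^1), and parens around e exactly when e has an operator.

ω

base 4: 5 = 4 + 1; at 5: 5 + 1 = 6; next = 5
base 5: 5 = 5; at 6: 6 = 6; next = 5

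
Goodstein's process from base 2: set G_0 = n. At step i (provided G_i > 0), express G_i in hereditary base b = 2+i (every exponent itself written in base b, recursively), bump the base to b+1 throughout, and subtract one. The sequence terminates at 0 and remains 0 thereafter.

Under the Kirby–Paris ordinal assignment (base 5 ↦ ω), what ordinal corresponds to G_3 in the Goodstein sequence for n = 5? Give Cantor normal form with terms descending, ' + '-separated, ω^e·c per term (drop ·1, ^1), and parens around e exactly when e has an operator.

ω^3·3 + ω^2·3 + ω·3 + 2

G_0=5  [base 2] 2^2 + 1  →[2↦3]→  3^3 + 1 = 28  −1 ⇒ G_1=27
G_1=27  [base 3] 3^3  →[3↦4]→  4^4 = 256  −1 ⇒ G_2=255
G_2=255  [base 4] 3·4^3 + 3·4^2 + 3·4 + 3  →[4↦5]→  3·5^3 + 3·5^2 + 3·5 + 3 = 468  −1 ⇒ G_3=467
G_3=467  [base 5] 3·5^3 + 3·5^2 + 3·5 + 2  →[5↦6]→  3·6^3 + 3·6^2 + 3·6 + 2 = 776  −1 ⇒ G_4=775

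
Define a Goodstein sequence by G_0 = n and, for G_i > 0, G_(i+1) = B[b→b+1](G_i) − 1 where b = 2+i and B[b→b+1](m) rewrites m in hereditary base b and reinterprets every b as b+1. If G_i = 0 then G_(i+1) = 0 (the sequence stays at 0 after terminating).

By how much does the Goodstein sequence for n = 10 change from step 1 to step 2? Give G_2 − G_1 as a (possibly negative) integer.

[0] 10 ≡ 2^(2 + 1) + 2 (base 2). Lift 3: 84. −1: 83.
[1] 83 ≡ 3^(3 + 1) + 2 (base 3). Lift 4: 1026. −1: 1025.

942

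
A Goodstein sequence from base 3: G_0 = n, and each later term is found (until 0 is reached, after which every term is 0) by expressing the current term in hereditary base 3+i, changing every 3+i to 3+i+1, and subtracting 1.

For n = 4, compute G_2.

4

G_0=4  [base 3] 3 + 1  →[3↦4]→  4 + 1 = 5  −1 ⇒ G_1=4
G_1=4  [base 4] 4  →[4↦5]→  5 = 5  −1 ⇒ G_2=4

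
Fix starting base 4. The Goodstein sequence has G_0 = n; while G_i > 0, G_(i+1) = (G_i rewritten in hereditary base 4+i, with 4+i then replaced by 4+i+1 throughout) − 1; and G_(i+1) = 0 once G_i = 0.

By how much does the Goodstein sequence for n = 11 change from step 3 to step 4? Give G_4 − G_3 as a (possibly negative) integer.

G_0 = 11. HB_4(11) = 2·4 + 3. Bump = 13. G_1 = 12.
G_1 = 12. HB_5(12) = 2·5 + 2. Bump = 14. G_2 = 13.
G_2 = 13. HB_6(13) = 2·6 + 1. Bump = 15. G_3 = 14.
G_3 = 14. HB_7(14) = 2·7. Bump = 16. G_4 = 15.

1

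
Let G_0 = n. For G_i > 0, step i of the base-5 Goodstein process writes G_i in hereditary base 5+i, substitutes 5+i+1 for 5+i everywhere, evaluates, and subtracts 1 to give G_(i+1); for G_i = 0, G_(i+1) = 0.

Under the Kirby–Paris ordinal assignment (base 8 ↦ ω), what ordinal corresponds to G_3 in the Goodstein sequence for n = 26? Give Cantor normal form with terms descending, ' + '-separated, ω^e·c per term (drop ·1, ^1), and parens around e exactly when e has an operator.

ω·6 + 5

step 0: 26 = 5^2 + 1; sub 6 for 5: 6^2 + 1; = 37; G_1 = 37−1 = 36
step 1: 36 = 6^2; sub 7 for 6: 7^2; = 49; G_2 = 49−1 = 48
step 2: 48 = 6·7 + 6; sub 8 for 7: 6·8 + 6; = 54; G_3 = 54−1 = 53
step 3: 53 = 6·8 + 5; sub 9 for 8: 6·9 + 5; = 59; G_4 = 59−1 = 58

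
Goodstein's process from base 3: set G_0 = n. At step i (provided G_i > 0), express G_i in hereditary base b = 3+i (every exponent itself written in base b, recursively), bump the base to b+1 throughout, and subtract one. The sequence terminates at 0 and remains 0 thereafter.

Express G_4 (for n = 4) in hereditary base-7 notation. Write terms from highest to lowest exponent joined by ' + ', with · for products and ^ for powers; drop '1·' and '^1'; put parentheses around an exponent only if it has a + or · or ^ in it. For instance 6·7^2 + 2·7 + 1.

2

i=0: 4 = 3 + 1 (b=3); 3→4: 4 + 1 = 5; 5−1 = 4
i=1: 4 = 4 (b=4); 4→5: 5 = 5; 5−1 = 4
i=2: 4 = 4 (b=5); 5→6: 4 = 4; 4−1 = 3
i=3: 3 = 3 (b=6); 6→7: 3 = 3; 3−1 = 2
i=4: 2 = 2 (b=7); 7→8: 2 = 2; 2−1 = 1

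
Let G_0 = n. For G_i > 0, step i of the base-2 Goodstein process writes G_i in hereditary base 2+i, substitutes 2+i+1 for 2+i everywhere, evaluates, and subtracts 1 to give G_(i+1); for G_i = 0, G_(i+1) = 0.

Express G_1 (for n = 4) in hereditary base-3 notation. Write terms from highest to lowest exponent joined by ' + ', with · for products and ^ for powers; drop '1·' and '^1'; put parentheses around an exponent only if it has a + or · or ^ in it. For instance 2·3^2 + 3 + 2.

2·3^2 + 2·3 + 2

step 0: 4 = 2^2; sub 3 for 2: 3^3; = 27; G_1 = 27−1 = 26
step 1: 26 = 2·3^2 + 2·3 + 2; sub 4 for 3: 2·4^2 + 2·4 + 2; = 42; G_2 = 42−1 = 41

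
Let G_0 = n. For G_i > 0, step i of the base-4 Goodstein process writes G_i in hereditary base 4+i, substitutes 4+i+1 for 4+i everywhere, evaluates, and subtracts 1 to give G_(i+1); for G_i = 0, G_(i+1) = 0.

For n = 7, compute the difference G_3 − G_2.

base 4: 7 = 4 + 3; at 5: 5 + 3 = 8; next = 7
base 5: 7 = 5 + 2; at 6: 6 + 2 = 8; next = 7
base 6: 7 = 6 + 1; at 7: 7 + 1 = 8; next = 7

0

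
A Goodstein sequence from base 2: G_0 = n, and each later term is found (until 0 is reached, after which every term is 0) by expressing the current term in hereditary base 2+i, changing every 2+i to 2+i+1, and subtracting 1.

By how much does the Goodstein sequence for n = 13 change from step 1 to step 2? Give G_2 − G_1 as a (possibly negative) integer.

G_0 = 13. HB_2(13) = 2^(2 + 1) + 2^2 + 1. Bump = 109. G_1 = 108.
G_1 = 108. HB_3(108) = 3^(3 + 1) + 3^3. Bump = 1280. G_2 = 1279.

1171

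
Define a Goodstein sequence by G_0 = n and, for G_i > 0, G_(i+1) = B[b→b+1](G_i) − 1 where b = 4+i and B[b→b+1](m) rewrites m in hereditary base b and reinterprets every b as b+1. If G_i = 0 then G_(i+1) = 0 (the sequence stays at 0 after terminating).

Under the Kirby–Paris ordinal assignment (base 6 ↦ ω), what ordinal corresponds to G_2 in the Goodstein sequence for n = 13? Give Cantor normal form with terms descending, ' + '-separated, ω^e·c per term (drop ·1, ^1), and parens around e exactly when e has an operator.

[0] 13 ≡ 3·4 + 1 (base 4). Lift 5: 16. −1: 15.
[1] 15 ≡ 3·5 (base 5). Lift 6: 18. −1: 17.
[2] 17 ≡ 2·6 + 5 (base 6). Lift 7: 19. −1: 18.

ω·2 + 5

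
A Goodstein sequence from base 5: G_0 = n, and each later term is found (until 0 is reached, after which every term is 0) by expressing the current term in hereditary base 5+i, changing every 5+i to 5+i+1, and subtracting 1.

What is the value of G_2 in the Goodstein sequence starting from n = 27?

49

(0) 27|_5 = 5^2 + 2 ↦ 6^2 + 2|_6 = 38 ⇒ 37
(1) 37|_6 = 6^2 + 1 ↦ 7^2 + 1|_7 = 50 ⇒ 49
(2) 49|_7 = 7^2 ↦ 8^2|_8 = 64 ⇒ 63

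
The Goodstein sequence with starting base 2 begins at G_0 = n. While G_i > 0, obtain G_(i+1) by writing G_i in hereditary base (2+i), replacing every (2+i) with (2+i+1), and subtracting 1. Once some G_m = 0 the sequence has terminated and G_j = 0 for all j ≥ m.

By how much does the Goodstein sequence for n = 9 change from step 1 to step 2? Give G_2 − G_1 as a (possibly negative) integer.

step 0: 9 = 2^(2 + 1) + 1; sub 3 for 2: 3^(3 + 1) + 1; = 82; G_1 = 82−1 = 81
step 1: 81 = 3^(3 + 1); sub 4 for 3: 4^(4 + 1); = 1024; G_2 = 1024−1 = 1023

942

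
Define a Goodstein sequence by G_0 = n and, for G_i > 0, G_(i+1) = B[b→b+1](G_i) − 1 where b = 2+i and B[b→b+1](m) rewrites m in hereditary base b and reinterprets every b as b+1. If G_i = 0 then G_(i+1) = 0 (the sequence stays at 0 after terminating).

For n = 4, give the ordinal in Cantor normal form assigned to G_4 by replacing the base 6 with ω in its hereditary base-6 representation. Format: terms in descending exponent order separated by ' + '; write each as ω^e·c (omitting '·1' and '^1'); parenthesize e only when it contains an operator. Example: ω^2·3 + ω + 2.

base 2: 4 = 2^2; at 3: 3^3 = 27; next = 26
base 3: 26 = 2·3^2 + 2·3 + 2; at 4: 2·4^2 + 2·4 + 2 = 42; next = 41
base 4: 41 = 2·4^2 + 2·4 + 1; at 5: 2·5^2 + 2·5 + 1 = 61; next = 60
base 5: 60 = 2·5^2 + 2·5; at 6: 2·6^2 + 2·6 = 84; next = 83
base 6: 83 = 2·6^2 + 6 + 5; at 7: 2·7^2 + 7 + 5 = 110; next = 109

ω^2·2 + ω + 5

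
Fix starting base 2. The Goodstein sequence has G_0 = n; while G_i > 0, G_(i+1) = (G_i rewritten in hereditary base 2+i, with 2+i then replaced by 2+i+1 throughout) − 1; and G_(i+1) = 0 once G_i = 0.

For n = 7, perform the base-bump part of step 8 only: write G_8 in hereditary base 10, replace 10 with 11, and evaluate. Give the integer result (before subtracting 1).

150051214

7 —HB2→ 2^2 + 2 + 1 —bump→ 3^3 + 3 + 1 = 31 —(−1)→ 30
30 —HB3→ 3^3 + 3 —bump→ 4^4 + 4 = 260 —(−1)→ 259
259 —HB4→ 4^4 + 3 —bump→ 5^5 + 3 = 3128 —(−1)→ 3127
3127 —HB5→ 5^5 + 2 —bump→ 6^6 + 2 = 46658 —(−1)→ 46657
46657 —HB6→ 6^6 + 1 —bump→ 7^7 + 1 = 823544 —(−1)→ 823543
823543 —HB7→ 7^7 —bump→ 8^8 = 16777216 —(−1)→ 16777215
16777215 —HB8→ 7·8^7 + 7·8^6 + 7·8^5 + 7·8^4 + 7·8^3 + 7·8^2 + 7·8 + 7 —bump→ 7·9^7 + 7·9^6 + 7·9^5 + 7·9^4 + 7·9^3 + 7·9^2 + 7·9 + 7 = 37665880 —(−1)→ 37665879
37665879 —HB9→ 7·9^7 + 7·9^6 + 7·9^5 + 7·9^4 + 7·9^3 + 7·9^2 + 7·9 + 6 —bump→ 7·10^7 + 7·10^6 + 7·10^5 + 7·10^4 + 7·10^3 + 7·10^2 + 7·10 + 6 = 77777776 —(−1)→ 77777775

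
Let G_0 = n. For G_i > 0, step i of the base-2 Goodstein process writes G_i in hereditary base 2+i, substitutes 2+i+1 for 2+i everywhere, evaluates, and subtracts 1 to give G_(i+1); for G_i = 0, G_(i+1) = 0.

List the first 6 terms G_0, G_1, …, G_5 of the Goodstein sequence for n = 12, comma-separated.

step 0: 12 = 2^(2 + 1) + 2^2; sub 3 for 2: 3^(3 + 1) + 3^3; = 108; G_1 = 108−1 = 107
step 1: 107 = 3^(3 + 1) + 2·3^2 + 2·3 + 2; sub 4 for 3: 4^(4 + 1) + 2·4^2 + 2·4 + 2; = 1066; G_2 = 1066−1 = 1065
step 2: 1065 = 4^(4 + 1) + 2·4^2 + 2·4 + 1; sub 5 for 4: 5^(5 + 1) + 2·5^2 + 2·5 + 1; = 15686; G_3 = 15686−1 = 15685
step 3: 15685 = 5^(5 + 1) + 2·5^2 + 2·5; sub 6 for 5: 6^(6 + 1) + 2·6^2 + 2·6; = 280020; G_4 = 280020−1 = 280019
step 4: 280019 = 6^(6 + 1) + 2·6^2 + 6 + 5; sub 7 for 6: 7^(7 + 1) + 2·7^2 + 7 + 5; = 5764911; G_5 = 5764911−1 = 5764910

12, 107, 1065, 15685, 280019, 5764910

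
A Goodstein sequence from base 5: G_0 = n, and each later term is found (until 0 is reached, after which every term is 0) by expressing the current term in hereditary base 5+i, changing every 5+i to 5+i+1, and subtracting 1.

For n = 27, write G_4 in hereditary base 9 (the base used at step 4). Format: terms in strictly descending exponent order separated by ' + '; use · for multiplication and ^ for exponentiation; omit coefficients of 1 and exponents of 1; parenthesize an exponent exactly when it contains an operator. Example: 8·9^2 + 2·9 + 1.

7·9 + 6

27 —HB5→ 5^2 + 2 —bump→ 6^2 + 2 = 38 —(−1)→ 37
37 —HB6→ 6^2 + 1 —bump→ 7^2 + 1 = 50 —(−1)→ 49
49 —HB7→ 7^2 —bump→ 8^2 = 64 —(−1)→ 63
63 —HB8→ 7·8 + 7 —bump→ 7·9 + 7 = 70 —(−1)→ 69
69 —HB9→ 7·9 + 6 —bump→ 7·10 + 6 = 76 —(−1)→ 75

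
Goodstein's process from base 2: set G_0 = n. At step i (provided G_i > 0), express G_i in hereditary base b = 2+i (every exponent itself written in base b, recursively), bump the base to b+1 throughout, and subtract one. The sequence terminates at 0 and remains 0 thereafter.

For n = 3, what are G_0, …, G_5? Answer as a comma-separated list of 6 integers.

3, 3, 3, 2, 1, 0

step 0: 3 = 2 + 1; sub 3 for 2: 3 + 1; = 4; G_1 = 4−1 = 3
step 1: 3 = 3; sub 4 for 3: 4; = 4; G_2 = 4−1 = 3
step 2: 3 = 3; sub 5 for 4: 3; = 3; G_3 = 3−1 = 2
step 3: 2 = 2; sub 6 for 5: 2; = 2; G_4 = 2−1 = 1
step 4: 1 = 1; sub 7 for 6: 1; = 1; G_5 = 1−1 = 0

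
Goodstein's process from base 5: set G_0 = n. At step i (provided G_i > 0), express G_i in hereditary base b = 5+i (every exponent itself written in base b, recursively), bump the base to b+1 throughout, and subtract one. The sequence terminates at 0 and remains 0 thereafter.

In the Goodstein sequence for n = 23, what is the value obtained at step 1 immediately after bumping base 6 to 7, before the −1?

30

G_0=23  [base 5] 4·5 + 3  →[5↦6]→  4·6 + 3 = 27  −1 ⇒ G_1=26
G_1=26  [base 6] 4·6 + 2  →[6↦7]→  4·7 + 2 = 30  −1 ⇒ G_2=29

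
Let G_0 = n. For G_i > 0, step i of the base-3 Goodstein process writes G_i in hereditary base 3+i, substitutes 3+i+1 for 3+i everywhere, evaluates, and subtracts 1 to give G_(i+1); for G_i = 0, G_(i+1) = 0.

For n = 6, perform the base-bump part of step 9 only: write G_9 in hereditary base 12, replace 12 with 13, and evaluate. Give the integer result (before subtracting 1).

[0] 6 ≡ 2·3 (base 3). Lift 4: 8. −1: 7.
[1] 7 ≡ 4 + 3 (base 4). Lift 5: 8. −1: 7.
[2] 7 ≡ 5 + 2 (base 5). Lift 6: 8. −1: 7.
[3] 7 ≡ 6 + 1 (base 6). Lift 7: 8. −1: 7.
[4] 7 ≡ 7 (base 7). Lift 8: 8. −1: 7.
[5] 7 ≡ 7 (base 8). Lift 9: 7. −1: 6.
[6] 6 ≡ 6 (base 9). Lift 10: 6. −1: 5.
[7] 5 ≡ 5 (base 10). Lift 11: 5. −1: 4.
[8] 4 ≡ 4 (base 11). Lift 12: 4. −1: 3.

3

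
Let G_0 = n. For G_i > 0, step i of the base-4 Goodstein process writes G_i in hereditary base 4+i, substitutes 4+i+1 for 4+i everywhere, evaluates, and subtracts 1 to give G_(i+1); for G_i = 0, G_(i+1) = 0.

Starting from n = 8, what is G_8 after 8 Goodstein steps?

7

i=0: 8 = 2·4 (b=4); 4→5: 2·5 = 10; 10−1 = 9
i=1: 9 = 5 + 4 (b=5); 5→6: 6 + 4 = 10; 10−1 = 9
i=2: 9 = 6 + 3 (b=6); 6→7: 7 + 3 = 10; 10−1 = 9
i=3: 9 = 7 + 2 (b=7); 7→8: 8 + 2 = 10; 10−1 = 9
i=4: 9 = 8 + 1 (b=8); 8→9: 9 + 1 = 10; 10−1 = 9
i=5: 9 = 9 (b=9); 9→10: 10 = 10; 10−1 = 9
i=6: 9 = 9 (b=10); 10→11: 9 = 9; 9−1 = 8
i=7: 8 = 8 (b=11); 11→12: 8 = 8; 8−1 = 7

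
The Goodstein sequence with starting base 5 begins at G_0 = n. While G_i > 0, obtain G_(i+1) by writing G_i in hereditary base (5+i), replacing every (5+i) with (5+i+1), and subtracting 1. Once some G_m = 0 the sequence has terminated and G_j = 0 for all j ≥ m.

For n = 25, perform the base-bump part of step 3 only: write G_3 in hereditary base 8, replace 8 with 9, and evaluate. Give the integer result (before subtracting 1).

G_0 = 25. HB_5(25) = 5^2. Bump = 36. G_1 = 35.
G_1 = 35. HB_6(35) = 5·6 + 5. Bump = 40. G_2 = 39.
G_2 = 39. HB_7(39) = 5·7 + 4. Bump = 44. G_3 = 43.
G_3 = 43. HB_8(43) = 5·8 + 3. Bump = 48. G_4 = 47.

48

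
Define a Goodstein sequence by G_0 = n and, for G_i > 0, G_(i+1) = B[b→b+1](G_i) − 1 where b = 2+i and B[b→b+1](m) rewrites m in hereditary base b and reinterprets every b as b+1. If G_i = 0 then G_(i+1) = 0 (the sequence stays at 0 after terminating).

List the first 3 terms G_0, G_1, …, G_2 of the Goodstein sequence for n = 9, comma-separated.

9, 81, 1023

base 2: 9 = 2^(2 + 1) + 1; at 3: 3^(3 + 1) + 1 = 82; next = 81
base 3: 81 = 3^(3 + 1); at 4: 4^(4 + 1) = 1024; next = 1023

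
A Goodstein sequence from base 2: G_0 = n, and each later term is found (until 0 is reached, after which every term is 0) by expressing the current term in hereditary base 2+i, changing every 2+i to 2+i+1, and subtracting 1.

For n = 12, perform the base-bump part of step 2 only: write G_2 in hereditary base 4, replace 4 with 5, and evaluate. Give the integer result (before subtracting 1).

15686

i=0: 12 = 2^(2 + 1) + 2^2 (b=2); 2→3: 3^(3 + 1) + 3^3 = 108; 108−1 = 107
i=1: 107 = 3^(3 + 1) + 2·3^2 + 2·3 + 2 (b=3); 3→4: 4^(4 + 1) + 2·4^2 + 2·4 + 2 = 1066; 1066−1 = 1065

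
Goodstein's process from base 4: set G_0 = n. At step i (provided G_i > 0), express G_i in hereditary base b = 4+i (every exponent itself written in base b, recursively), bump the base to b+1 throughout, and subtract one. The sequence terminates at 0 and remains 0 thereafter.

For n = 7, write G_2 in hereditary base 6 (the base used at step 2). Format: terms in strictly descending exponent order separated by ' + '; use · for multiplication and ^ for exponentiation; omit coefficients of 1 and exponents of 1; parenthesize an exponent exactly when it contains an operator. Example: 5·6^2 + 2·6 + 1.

[0] 7 ≡ 4 + 3 (base 4). Lift 5: 8. −1: 7.
[1] 7 ≡ 5 + 2 (base 5). Lift 6: 8. −1: 7.
[2] 7 ≡ 6 + 1 (base 6). Lift 7: 8. −1: 7.

6 + 1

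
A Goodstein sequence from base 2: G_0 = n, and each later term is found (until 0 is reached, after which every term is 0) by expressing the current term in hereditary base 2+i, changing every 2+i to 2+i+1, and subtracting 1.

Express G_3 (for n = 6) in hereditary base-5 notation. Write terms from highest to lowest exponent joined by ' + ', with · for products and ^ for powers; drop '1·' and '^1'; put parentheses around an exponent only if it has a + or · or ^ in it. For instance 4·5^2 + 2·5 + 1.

step 0: 6 = 2^2 + 2; sub 3 for 2: 3^3 + 3; = 30; G_1 = 30−1 = 29
step 1: 29 = 3^3 + 2; sub 4 for 3: 4^4 + 2; = 258; G_2 = 258−1 = 257
step 2: 257 = 4^4 + 1; sub 5 for 4: 5^5 + 1; = 3126; G_3 = 3126−1 = 3125
step 3: 3125 = 5^5; sub 6 for 5: 6^6; = 46656; G_4 = 46656−1 = 46655

5^5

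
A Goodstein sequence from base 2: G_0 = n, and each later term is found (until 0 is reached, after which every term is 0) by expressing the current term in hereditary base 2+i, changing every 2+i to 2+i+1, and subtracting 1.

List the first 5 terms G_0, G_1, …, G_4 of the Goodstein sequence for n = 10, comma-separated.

base 2: 10 = 2^(2 + 1) + 2; at 3: 3^(3 + 1) + 3 = 84; next = 83
base 3: 83 = 3^(3 + 1) + 2; at 4: 4^(4 + 1) + 2 = 1026; next = 1025
base 4: 1025 = 4^(4 + 1) + 1; at 5: 5^(5 + 1) + 1 = 15626; next = 15625
base 5: 15625 = 5^(5 + 1); at 6: 6^(6 + 1) = 279936; next = 279935

10, 83, 1025, 15625, 279935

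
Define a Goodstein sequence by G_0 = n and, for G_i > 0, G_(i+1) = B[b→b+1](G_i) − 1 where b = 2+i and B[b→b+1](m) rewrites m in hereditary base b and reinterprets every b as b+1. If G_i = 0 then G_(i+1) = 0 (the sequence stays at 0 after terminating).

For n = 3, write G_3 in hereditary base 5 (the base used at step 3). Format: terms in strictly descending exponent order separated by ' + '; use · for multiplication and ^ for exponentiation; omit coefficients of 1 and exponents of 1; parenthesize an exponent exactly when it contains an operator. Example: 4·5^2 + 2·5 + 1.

i=0: 3 = 2 + 1 (b=2); 2→3: 3 + 1 = 4; 4−1 = 3
i=1: 3 = 3 (b=3); 3→4: 4 = 4; 4−1 = 3
i=2: 3 = 3 (b=4); 4→5: 3 = 3; 3−1 = 2
i=3: 2 = 2 (b=5); 5→6: 2 = 2; 2−1 = 1

2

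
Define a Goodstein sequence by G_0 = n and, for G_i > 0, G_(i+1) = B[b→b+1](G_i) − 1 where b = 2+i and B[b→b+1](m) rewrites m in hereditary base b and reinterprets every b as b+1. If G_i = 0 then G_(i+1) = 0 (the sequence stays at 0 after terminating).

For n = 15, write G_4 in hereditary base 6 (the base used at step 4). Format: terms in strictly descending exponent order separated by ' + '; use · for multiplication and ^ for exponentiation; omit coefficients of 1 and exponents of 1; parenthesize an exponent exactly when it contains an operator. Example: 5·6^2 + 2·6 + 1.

step 0: 15 = 2^(2 + 1) + 2^2 + 2 + 1; sub 3 for 2: 3^(3 + 1) + 3^3 + 3 + 1; = 112; G_1 = 112−1 = 111
step 1: 111 = 3^(3 + 1) + 3^3 + 3; sub 4 for 3: 4^(4 + 1) + 4^4 + 4; = 1284; G_2 = 1284−1 = 1283
step 2: 1283 = 4^(4 + 1) + 4^4 + 3; sub 5 for 4: 5^(5 + 1) + 5^5 + 3; = 18753; G_3 = 18753−1 = 18752
step 3: 18752 = 5^(5 + 1) + 5^5 + 2; sub 6 for 5: 6^(6 + 1) + 6^6 + 2; = 326594; G_4 = 326594−1 = 326593
step 4: 326593 = 6^(6 + 1) + 6^6 + 1; sub 7 for 6: 7^(7 + 1) + 7^7 + 1; = 6588345; G_5 = 6588345−1 = 6588344

6^(6 + 1) + 6^6 + 1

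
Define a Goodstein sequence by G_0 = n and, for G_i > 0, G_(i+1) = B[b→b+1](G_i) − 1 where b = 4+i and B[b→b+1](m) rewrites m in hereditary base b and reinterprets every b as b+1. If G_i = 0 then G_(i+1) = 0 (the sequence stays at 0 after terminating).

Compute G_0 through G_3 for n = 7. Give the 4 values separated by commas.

G_0 = 7. HB_4(7) = 4 + 3. Bump = 8. G_1 = 7.
G_1 = 7. HB_5(7) = 5 + 2. Bump = 8. G_2 = 7.
G_2 = 7. HB_6(7) = 6 + 1. Bump = 8. G_3 = 7.

7, 7, 7, 7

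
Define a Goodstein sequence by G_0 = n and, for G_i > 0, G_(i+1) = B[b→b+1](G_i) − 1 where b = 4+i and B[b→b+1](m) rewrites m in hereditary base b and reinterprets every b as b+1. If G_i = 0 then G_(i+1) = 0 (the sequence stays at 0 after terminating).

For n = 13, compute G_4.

i=0: 13 = 3·4 + 1 (b=4); 4→5: 3·5 + 1 = 16; 16−1 = 15
i=1: 15 = 3·5 (b=5); 5→6: 3·6 = 18; 18−1 = 17
i=2: 17 = 2·6 + 5 (b=6); 6→7: 2·7 + 5 = 19; 19−1 = 18
i=3: 18 = 2·7 + 4 (b=7); 7→8: 2·8 + 4 = 20; 20−1 = 19
i=4: 19 = 2·8 + 3 (b=8); 8→9: 2·9 + 3 = 21; 21−1 = 20

19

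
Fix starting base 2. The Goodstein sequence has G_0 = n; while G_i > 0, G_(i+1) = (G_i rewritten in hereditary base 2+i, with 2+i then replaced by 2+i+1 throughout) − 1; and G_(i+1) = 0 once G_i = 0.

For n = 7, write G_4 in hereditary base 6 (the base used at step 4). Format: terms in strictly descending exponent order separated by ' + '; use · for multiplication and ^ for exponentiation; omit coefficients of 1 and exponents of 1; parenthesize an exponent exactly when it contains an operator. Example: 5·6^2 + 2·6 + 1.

7 —HB2→ 2^2 + 2 + 1 —bump→ 3^3 + 3 + 1 = 31 —(−1)→ 30
30 —HB3→ 3^3 + 3 —bump→ 4^4 + 4 = 260 —(−1)→ 259
259 —HB4→ 4^4 + 3 —bump→ 5^5 + 3 = 3128 —(−1)→ 3127
3127 —HB5→ 5^5 + 2 —bump→ 6^6 + 2 = 46658 —(−1)→ 46657
46657 —HB6→ 6^6 + 1 —bump→ 7^7 + 1 = 823544 —(−1)→ 823543

6^6 + 1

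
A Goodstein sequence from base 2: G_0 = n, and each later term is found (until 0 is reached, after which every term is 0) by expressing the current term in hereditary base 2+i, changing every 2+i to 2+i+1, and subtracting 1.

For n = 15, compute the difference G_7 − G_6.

(0) 15|_2 = 2^(2 + 1) + 2^2 + 2 + 1 ↦ 3^(3 + 1) + 3^3 + 3 + 1|_3 = 112 ⇒ 111
(1) 111|_3 = 3^(3 + 1) + 3^3 + 3 ↦ 4^(4 + 1) + 4^4 + 4|_4 = 1284 ⇒ 1283
(2) 1283|_4 = 4^(4 + 1) + 4^4 + 3 ↦ 5^(5 + 1) + 5^5 + 3|_5 = 18753 ⇒ 18752
(3) 18752|_5 = 5^(5 + 1) + 5^5 + 2 ↦ 6^(6 + 1) + 6^6 + 2|_6 = 326594 ⇒ 326593
(4) 326593|_6 = 6^(6 + 1) + 6^6 + 1 ↦ 7^(7 + 1) + 7^7 + 1|_7 = 6588345 ⇒ 6588344
(5) 6588344|_7 = 7^(7 + 1) + 7^7 ↦ 8^(8 + 1) + 8^8|_8 = 150994944 ⇒ 150994943
(6) 150994943|_8 = 8^(8 + 1) + 7·8^7 + 7·8^6 + 7·8^5 + 7·8^4 + 7·8^3 + 7·8^2 + 7·8 + 7 ↦ 9^(9 + 1) + 7·9^7 + 7·9^6 + 7·9^5 + 7·9^4 + 7·9^3 + 7·9^2 + 7·9 + 7|_9 = 3524450281 ⇒ 3524450280

3373455337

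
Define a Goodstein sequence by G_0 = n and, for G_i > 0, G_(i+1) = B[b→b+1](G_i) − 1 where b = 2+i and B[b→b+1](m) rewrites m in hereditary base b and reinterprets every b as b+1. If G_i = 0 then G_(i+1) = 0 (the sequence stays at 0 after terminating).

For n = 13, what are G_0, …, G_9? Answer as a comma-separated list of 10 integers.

G_0=13  [base 2] 2^(2 + 1) + 2^2 + 1  →[2↦3]→  3^(3 + 1) + 3^3 + 1 = 109  −1 ⇒ G_1=108
G_1=108  [base 3] 3^(3 + 1) + 3^3  →[3↦4]→  4^(4 + 1) + 4^4 = 1280  −1 ⇒ G_2=1279
G_2=1279  [base 4] 4^(4 + 1) + 3·4^3 + 3·4^2 + 3·4 + 3  →[4↦5]→  5^(5 + 1) + 3·5^3 + 3·5^2 + 3·5 + 3 = 16093  −1 ⇒ G_3=16092
G_3=16092  [base 5] 5^(5 + 1) + 3·5^3 + 3·5^2 + 3·5 + 2  →[5↦6]→  6^(6 + 1) + 3·6^3 + 3·6^2 + 3·6 + 2 = 280712  −1 ⇒ G_4=280711
G_4=280711  [base 6] 6^(6 + 1) + 3·6^3 + 3·6^2 + 3·6 + 1  →[6↦7]→  7^(7 + 1) + 3·7^3 + 3·7^2 + 3·7 + 1 = 5765999  −1 ⇒ G_5=5765998
G_5=5765998  [base 7] 7^(7 + 1) + 3·7^3 + 3·7^2 + 3·7  →[7↦8]→  8^(8 + 1) + 3·8^3 + 3·8^2 + 3·8 = 134219480  −1 ⇒ G_6=134219479
G_6=134219479  [base 8] 8^(8 + 1) + 3·8^3 + 3·8^2 + 2·8 + 7  →[8↦9]→  9^(9 + 1) + 3·9^3 + 3·9^2 + 2·9 + 7 = 3486786856  −1 ⇒ G_7=3486786855
G_7=3486786855  [base 9] 9^(9 + 1) + 3·9^3 + 3·9^2 + 2·9 + 6  →[9↦10]→  10^(10 + 1) + 3·10^3 + 3·10^2 + 2·10 + 6 = 100000003326  −1 ⇒ G_8=100000003325
G_8=100000003325  [base 10] 10^(10 + 1) + 3·10^3 + 3·10^2 + 2·10 + 5  →[10↦11]→  11^(11 + 1) + 3·11^3 + 3·11^2 + 2·11 + 5 = 3138428381104  −1 ⇒ G_9=3138428381103

13, 108, 1279, 16092, 280711, 5765998, 134219479, 3486786855, 100000003325, 3138428381103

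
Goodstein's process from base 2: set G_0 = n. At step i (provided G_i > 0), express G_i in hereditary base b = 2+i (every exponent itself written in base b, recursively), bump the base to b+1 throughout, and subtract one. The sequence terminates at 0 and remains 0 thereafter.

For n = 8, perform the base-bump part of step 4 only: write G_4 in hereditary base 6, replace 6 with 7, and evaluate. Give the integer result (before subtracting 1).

[0] 8 ≡ 2^(2 + 1) (base 2). Lift 3: 81. −1: 80.
[1] 80 ≡ 2·3^3 + 2·3^2 + 2·3 + 2 (base 3). Lift 4: 554. −1: 553.
[2] 553 ≡ 2·4^4 + 2·4^2 + 2·4 + 1 (base 4). Lift 5: 6311. −1: 6310.
[3] 6310 ≡ 2·5^5 + 2·5^2 + 2·5 (base 5). Lift 6: 93396. −1: 93395.
[4] 93395 ≡ 2·6^6 + 2·6^2 + 6 + 5 (base 6). Lift 7: 1647196. −1: 1647195.

1647196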